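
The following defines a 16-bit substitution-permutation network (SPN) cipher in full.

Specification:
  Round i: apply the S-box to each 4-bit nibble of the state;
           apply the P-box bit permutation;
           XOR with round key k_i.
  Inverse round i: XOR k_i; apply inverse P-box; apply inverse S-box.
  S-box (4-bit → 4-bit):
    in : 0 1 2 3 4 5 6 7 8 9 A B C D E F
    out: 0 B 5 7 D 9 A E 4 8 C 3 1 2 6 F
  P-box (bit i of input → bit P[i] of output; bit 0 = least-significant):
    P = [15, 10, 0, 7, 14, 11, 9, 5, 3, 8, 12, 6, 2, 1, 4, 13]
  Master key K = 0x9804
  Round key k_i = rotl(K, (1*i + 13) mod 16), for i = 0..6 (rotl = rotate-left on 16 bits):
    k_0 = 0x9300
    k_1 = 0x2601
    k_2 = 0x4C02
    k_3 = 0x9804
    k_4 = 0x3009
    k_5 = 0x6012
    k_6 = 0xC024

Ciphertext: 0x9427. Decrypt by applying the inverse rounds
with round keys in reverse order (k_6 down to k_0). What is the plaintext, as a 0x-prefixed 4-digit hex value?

s_0 = ciphertext = 0x9427
s_1 = InvRound(s_0, k_6) = 0xD8CE
s_2 = InvRound(s_1, k_5) = 0x44D5
s_3 = InvRound(s_2, k_4) = 0x44C6
s_4 = InvRound(s_3, k_3) = 0xDAB1
s_5 = InvRound(s_4, k_2) = 0xE8AF
s_6 = InvRound(s_5, k_1) = 0xBCF1
s_7 = InvRound(s_6, k_0) = 0xA677

0xA677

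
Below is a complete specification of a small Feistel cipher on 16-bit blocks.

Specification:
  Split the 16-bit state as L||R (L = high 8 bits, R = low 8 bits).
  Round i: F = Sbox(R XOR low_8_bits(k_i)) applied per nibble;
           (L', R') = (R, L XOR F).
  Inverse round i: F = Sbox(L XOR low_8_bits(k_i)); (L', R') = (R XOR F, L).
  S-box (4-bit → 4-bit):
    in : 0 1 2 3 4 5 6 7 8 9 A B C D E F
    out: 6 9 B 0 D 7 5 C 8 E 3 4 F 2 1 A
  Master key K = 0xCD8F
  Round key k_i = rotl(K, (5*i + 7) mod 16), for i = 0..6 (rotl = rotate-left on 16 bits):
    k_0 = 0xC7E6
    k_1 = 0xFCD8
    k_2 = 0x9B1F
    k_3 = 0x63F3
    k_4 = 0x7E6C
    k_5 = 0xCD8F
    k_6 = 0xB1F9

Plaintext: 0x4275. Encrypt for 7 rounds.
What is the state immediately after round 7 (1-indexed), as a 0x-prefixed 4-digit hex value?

0x0BB1

s_0 = plaintext = 0x4275
s_1 = Round(s_0, k_0) = 0x75A2
s_2 = Round(s_1, k_1) = 0xA2B6
s_3 = Round(s_2, k_2) = 0xB69C
s_4 = Round(s_3, k_3) = 0x9CEC
s_5 = Round(s_4, k_4) = 0xEC1A
s_6 = Round(s_5, k_5) = 0x1A0B
s_7 = Round(s_6, k_6) = 0x0BB1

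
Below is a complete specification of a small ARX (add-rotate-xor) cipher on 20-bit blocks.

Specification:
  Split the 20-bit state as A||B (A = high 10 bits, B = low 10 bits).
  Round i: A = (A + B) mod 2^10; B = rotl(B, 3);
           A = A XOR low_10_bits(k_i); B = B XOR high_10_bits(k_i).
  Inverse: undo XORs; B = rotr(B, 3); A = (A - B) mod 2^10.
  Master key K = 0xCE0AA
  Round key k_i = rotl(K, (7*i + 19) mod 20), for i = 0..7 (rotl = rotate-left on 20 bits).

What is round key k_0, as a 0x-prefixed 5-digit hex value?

K = 0xCE0AA
k_0 = rotl(K, (7*0+19) mod 20) = rotl(K, 19) = 0x67055

0x67055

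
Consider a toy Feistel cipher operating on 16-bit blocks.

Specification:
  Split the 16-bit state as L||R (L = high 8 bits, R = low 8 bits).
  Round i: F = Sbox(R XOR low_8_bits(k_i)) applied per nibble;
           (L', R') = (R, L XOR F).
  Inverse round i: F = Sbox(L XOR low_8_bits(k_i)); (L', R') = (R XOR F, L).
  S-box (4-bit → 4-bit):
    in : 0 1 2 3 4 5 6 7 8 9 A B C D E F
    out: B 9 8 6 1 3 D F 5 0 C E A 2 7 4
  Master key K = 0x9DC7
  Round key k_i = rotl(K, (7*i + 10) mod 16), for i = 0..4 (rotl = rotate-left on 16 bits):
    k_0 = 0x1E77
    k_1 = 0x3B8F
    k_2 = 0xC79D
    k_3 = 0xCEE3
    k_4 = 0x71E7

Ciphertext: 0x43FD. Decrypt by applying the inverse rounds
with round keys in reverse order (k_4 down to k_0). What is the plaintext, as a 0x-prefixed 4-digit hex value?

0x4123

s_0 = ciphertext = 0x43FD
s_1 = InvRound(s_0, k_4) = 0x3C43
s_2 = InvRound(s_1, k_3) = 0x673C
s_3 = InvRound(s_2, k_2) = 0x7067
s_4 = InvRound(s_3, k_1) = 0x2370
s_5 = InvRound(s_4, k_0) = 0x4123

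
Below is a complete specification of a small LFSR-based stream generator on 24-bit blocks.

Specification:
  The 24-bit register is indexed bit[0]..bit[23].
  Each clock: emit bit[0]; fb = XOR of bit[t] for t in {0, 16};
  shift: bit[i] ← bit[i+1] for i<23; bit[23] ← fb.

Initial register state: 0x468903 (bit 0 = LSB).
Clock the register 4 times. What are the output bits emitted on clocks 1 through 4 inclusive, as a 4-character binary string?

reg_0 = 0x468903
clock 1: out=1, reg = 0xA34481
clock 2: out=1, reg = 0x51A240
clock 3: out=0, reg = 0xA8D120
clock 4: out=0, reg = 0x546890

1100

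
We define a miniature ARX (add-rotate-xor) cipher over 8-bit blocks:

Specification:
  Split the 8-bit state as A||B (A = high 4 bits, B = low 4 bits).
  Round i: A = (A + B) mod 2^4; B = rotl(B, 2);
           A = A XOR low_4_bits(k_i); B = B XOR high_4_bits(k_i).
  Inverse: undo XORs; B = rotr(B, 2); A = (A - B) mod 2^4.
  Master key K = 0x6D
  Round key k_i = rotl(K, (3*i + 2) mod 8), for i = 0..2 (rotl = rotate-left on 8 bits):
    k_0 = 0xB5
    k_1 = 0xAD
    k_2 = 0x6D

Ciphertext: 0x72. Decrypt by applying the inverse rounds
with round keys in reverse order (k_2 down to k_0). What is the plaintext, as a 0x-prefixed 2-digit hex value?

0xE5

s_0 = ciphertext = 0x72
s_1 = InvRound(s_0, k_2) = 0x91
s_2 = InvRound(s_1, k_1) = 0x6E
s_3 = InvRound(s_2, k_0) = 0xE5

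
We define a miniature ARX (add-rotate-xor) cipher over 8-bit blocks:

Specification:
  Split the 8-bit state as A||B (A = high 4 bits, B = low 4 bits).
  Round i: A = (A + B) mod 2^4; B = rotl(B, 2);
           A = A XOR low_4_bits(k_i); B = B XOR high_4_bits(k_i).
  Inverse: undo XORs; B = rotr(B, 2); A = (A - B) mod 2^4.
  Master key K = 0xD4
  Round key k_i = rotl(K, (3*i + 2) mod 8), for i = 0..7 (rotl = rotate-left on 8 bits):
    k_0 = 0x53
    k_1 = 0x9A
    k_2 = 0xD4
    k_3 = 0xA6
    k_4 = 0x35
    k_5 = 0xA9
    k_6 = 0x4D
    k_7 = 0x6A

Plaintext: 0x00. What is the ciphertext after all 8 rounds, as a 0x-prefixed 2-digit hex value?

0x10

s_0 = plaintext = 0x00
s_1 = Round(s_0, k_0) = 0x35
s_2 = Round(s_1, k_1) = 0x2C
s_3 = Round(s_2, k_2) = 0xAE
s_4 = Round(s_3, k_3) = 0xE1
s_5 = Round(s_4, k_4) = 0xA7
s_6 = Round(s_5, k_5) = 0x87
s_7 = Round(s_6, k_6) = 0x29
s_8 = Round(s_7, k_7) = 0x10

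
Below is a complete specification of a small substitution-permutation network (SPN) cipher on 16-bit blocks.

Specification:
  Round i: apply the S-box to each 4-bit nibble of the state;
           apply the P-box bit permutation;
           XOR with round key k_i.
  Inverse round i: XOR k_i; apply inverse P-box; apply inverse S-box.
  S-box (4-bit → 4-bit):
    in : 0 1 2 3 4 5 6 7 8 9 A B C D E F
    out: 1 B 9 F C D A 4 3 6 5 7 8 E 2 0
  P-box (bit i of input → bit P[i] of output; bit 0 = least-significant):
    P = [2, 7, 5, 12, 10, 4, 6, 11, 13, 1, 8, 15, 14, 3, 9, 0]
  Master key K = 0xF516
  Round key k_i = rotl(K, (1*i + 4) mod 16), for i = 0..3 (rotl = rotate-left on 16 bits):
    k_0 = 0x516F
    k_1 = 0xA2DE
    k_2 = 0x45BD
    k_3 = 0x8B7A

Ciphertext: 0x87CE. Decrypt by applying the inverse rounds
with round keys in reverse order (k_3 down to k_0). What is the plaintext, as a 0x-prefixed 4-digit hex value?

s_0 = ciphertext = 0x87CE
s_1 = InvRound(s_0, k_3) = 0xFF1B
s_2 = InvRound(s_1, k_2) = 0x71C3
s_3 = InvRound(s_2, k_1) = 0x34E2
s_4 = InvRound(s_3, k_0) = 0x1A08

0x1A08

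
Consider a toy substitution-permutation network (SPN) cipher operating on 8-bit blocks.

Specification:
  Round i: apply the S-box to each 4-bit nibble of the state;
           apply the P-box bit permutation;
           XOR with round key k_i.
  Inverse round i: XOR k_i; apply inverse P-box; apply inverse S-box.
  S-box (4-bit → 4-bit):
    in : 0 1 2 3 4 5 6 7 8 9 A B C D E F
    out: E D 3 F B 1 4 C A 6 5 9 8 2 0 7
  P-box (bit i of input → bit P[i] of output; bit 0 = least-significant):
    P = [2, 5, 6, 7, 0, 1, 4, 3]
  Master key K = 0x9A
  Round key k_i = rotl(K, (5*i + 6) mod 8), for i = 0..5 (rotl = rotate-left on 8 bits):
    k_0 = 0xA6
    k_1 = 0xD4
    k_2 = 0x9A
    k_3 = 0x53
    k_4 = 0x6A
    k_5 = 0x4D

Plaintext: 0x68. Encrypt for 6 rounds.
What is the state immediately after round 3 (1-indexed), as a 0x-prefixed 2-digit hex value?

s_0 = plaintext = 0x68
s_1 = Round(s_0, k_0) = 0x16
s_2 = Round(s_1, k_1) = 0x8D
s_3 = Round(s_2, k_2) = 0xB0
s_4 = Round(s_3, k_3) = 0xBA
s_5 = Round(s_4, k_4) = 0x27
s_6 = Round(s_5, k_5) = 0x8E

0xB0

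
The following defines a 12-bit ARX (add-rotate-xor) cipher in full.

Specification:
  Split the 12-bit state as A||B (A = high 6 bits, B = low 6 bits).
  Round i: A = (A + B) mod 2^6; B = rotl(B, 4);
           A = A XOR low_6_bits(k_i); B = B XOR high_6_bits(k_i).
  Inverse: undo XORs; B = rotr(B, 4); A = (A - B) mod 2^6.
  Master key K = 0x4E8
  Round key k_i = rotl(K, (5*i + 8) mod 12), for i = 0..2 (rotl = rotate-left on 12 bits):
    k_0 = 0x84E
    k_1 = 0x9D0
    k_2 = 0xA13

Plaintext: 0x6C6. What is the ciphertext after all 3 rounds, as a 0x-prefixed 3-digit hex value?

s_0 = plaintext = 0x6C6
s_1 = Round(s_0, k_0) = 0xBC0
s_2 = Round(s_1, k_1) = 0xFE7
s_3 = Round(s_2, k_2) = 0xD51

0xD51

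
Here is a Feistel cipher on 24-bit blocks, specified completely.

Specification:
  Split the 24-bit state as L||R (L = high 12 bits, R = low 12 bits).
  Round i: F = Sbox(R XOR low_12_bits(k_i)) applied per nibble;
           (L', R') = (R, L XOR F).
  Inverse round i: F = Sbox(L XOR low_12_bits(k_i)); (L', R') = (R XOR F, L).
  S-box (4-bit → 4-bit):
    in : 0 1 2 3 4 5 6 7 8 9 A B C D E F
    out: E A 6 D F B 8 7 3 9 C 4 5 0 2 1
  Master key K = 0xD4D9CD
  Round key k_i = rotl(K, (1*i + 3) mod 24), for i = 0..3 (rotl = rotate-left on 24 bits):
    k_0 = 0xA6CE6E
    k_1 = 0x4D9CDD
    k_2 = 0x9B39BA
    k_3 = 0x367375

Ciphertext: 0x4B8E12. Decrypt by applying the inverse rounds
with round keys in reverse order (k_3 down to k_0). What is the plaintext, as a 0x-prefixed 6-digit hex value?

0xB1413A

s_0 = ciphertext = 0x4B8E12
s_1 = InvRound(s_0, k_3) = 0x9424B8
s_2 = InvRound(s_1, k_2) = 0xAAB942
s_3 = InvRound(s_2, k_1) = 0x13AAAB
s_4 = InvRound(s_3, k_0) = 0xB1413A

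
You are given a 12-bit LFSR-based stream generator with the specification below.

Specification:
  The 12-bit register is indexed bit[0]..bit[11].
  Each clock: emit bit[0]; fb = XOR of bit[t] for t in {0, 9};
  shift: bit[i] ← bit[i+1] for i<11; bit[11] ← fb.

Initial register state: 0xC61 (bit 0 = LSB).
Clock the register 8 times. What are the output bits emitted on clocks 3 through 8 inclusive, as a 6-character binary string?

000110

reg_0 = 0xC61
clock 1: out=1, reg = 0xE30
clock 2: out=0, reg = 0xF18
clock 3: out=0, reg = 0xF8C
clock 4: out=0, reg = 0xFC6
clock 5: out=0, reg = 0xFE3
clock 6: out=1, reg = 0x7F1
clock 7: out=1, reg = 0x3F8
clock 8: out=0, reg = 0x9FC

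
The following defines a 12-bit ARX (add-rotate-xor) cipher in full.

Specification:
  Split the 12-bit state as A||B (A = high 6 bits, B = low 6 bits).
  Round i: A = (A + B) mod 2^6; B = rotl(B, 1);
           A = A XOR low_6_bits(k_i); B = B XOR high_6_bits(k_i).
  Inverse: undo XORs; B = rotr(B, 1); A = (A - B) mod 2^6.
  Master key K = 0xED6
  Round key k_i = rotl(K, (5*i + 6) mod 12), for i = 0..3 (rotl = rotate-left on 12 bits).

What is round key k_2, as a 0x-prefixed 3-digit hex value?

K = 0xED6
k_0 = rotl(K, (5*0+6) mod 12) = rotl(K, 6) = 0x5BB
k_1 = rotl(K, (5*1+6) mod 12) = rotl(K, 11) = 0x76B
k_2 = rotl(K, (5*2+6) mod 12) = rotl(K, 4) = 0xD6E

0xD6E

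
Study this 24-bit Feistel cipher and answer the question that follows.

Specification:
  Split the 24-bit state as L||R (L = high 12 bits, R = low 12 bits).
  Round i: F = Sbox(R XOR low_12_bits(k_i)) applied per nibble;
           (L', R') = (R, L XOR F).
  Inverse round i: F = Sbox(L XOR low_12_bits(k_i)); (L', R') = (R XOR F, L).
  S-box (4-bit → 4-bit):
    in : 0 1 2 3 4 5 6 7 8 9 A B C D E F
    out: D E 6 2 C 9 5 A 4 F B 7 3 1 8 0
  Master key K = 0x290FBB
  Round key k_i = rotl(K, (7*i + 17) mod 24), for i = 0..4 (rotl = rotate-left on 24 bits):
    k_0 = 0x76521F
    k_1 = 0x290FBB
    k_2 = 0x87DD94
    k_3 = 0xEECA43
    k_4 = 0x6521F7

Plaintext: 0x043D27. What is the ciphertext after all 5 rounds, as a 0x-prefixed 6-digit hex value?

0x7CB8F9

s_0 = plaintext = 0x043D27
s_1 = Round(s_0, k_0) = 0xD27067
s_2 = Round(s_1, k_1) = 0x067D34
s_3 = Round(s_2, k_2) = 0xD34DDA
s_4 = Round(s_3, k_3) = 0xDDA7CB
s_5 = Round(s_4, k_4) = 0x7CB8F9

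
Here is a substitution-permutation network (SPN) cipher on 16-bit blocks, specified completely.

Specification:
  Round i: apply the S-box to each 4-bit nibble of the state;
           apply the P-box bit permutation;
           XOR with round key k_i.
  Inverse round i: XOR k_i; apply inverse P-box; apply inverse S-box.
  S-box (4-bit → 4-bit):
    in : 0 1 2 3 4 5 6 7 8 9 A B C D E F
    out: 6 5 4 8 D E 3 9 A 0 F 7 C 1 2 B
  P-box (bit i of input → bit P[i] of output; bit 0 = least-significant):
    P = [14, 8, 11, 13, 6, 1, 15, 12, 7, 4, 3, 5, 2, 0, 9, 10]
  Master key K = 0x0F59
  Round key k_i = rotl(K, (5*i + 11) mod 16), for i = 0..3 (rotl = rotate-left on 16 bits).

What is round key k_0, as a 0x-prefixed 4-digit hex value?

0xC87A

K = 0x0F59
k_0 = rotl(K, (5*0+11) mod 16) = rotl(K, 11) = 0xC87A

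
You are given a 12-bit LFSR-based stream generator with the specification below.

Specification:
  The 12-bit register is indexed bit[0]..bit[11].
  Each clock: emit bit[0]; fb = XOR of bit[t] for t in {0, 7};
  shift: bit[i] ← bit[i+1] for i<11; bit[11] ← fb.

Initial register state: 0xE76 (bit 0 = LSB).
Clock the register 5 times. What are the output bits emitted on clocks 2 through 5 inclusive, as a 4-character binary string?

reg_0 = 0xE76
clock 1: out=0, reg = 0x73B
clock 2: out=1, reg = 0xB9D
clock 3: out=1, reg = 0x5CE
clock 4: out=0, reg = 0xAE7
clock 5: out=1, reg = 0x573

1101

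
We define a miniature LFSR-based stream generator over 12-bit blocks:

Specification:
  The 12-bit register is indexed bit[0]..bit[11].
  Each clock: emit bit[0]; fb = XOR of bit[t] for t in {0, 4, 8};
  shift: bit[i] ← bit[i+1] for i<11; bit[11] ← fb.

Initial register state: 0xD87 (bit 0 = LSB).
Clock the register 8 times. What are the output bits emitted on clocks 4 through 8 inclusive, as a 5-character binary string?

00001

reg_0 = 0xD87
clock 1: out=1, reg = 0x6C3
clock 2: out=1, reg = 0xB61
clock 3: out=1, reg = 0x5B0
clock 4: out=0, reg = 0x2D8
clock 5: out=0, reg = 0x96C
clock 6: out=0, reg = 0xCB6
clock 7: out=0, reg = 0xE5B
clock 8: out=1, reg = 0x72D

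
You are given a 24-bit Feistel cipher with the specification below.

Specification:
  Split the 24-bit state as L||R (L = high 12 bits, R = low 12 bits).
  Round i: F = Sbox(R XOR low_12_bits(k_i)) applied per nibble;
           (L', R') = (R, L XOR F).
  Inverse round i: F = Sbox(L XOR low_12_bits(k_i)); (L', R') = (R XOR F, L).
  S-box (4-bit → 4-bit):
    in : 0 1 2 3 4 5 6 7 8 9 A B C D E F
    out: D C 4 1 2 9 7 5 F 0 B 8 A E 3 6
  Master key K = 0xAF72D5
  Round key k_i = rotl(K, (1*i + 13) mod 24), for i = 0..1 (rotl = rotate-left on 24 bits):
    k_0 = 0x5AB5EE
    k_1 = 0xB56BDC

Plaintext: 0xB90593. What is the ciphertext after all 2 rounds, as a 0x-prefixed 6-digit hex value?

0x6CEB57

s_0 = plaintext = 0xB90593
s_1 = Round(s_0, k_0) = 0x5936CE
s_2 = Round(s_1, k_1) = 0x6CEB57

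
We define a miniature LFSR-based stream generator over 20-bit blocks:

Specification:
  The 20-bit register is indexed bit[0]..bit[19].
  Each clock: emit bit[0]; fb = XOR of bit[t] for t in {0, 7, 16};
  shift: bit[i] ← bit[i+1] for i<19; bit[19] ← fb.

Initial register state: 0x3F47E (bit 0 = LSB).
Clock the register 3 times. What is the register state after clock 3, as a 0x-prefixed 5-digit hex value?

0xA7E8F

reg_0 = 0x3F47E
clock 1: out=0, reg = 0x9FA3F
clock 2: out=1, reg = 0x4FD1F
clock 3: out=1, reg = 0xA7E8F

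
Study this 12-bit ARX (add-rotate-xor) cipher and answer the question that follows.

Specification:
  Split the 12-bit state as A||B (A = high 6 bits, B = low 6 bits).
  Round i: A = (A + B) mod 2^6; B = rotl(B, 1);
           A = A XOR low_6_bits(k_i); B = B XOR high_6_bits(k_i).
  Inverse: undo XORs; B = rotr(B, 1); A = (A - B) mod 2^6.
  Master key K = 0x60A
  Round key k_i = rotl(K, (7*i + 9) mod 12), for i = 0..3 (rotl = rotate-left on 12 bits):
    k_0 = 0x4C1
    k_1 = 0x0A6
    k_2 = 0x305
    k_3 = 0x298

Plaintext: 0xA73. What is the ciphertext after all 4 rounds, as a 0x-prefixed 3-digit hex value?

s_0 = plaintext = 0xA73
s_1 = Round(s_0, k_0) = 0x774
s_2 = Round(s_1, k_1) = 0xDEB
s_3 = Round(s_2, k_2) = 0x9DB
s_4 = Round(s_3, k_3) = 0x6BC

0x6BC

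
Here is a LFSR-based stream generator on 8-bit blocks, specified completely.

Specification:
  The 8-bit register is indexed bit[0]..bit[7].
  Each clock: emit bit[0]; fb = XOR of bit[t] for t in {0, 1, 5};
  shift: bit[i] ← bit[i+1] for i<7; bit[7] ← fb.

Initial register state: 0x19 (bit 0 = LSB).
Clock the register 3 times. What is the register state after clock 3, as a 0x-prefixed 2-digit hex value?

0xA3

reg_0 = 0x19
clock 1: out=1, reg = 0x8C
clock 2: out=0, reg = 0x46
clock 3: out=0, reg = 0xA3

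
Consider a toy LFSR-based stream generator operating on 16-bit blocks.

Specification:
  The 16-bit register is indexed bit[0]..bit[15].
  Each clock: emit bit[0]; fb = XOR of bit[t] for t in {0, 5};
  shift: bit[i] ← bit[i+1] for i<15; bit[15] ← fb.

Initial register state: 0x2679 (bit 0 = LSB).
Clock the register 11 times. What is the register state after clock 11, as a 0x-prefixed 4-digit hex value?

0xE944

reg_0 = 0x2679
clock 1: out=1, reg = 0x133C
clock 2: out=0, reg = 0x899E
clock 3: out=0, reg = 0x44CF
clock 4: out=1, reg = 0xA267
clock 5: out=1, reg = 0x5133
clock 6: out=1, reg = 0x2899
clock 7: out=1, reg = 0x944C
clock 8: out=0, reg = 0x4A26
clock 9: out=0, reg = 0xA513
clock 10: out=1, reg = 0xD289
clock 11: out=1, reg = 0xE944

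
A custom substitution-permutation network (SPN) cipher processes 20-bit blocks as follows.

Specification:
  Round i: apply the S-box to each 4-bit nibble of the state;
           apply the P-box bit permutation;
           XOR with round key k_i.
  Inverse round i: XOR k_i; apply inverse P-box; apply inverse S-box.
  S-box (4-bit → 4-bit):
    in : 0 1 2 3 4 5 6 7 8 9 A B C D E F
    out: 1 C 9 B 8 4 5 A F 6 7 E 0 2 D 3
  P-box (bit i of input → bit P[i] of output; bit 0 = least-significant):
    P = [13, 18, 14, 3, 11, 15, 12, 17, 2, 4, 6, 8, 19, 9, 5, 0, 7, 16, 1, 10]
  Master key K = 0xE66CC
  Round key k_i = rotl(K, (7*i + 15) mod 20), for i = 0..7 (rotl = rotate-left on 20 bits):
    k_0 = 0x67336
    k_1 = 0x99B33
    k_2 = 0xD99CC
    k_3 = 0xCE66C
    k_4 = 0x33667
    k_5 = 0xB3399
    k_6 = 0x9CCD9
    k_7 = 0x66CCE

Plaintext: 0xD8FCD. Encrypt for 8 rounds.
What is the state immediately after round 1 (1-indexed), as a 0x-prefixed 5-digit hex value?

0xB7103

s_0 = plaintext = 0xD8FCD
s_1 = Round(s_0, k_0) = 0xB7103
s_2 = Round(s_1, k_1) = 0xCB478
s_3 = Round(s_2, k_2) = 0xB7AE5
s_4 = Round(s_3, k_3) = 0xFB83B
s_5 = Round(s_4, k_4) = 0x4FD9A
s_6 = Round(s_5, k_5) = 0x7C589
s_7 = Round(s_6, k_6) = 0xE1099
s_8 = Round(s_7, k_7) = 0x2B869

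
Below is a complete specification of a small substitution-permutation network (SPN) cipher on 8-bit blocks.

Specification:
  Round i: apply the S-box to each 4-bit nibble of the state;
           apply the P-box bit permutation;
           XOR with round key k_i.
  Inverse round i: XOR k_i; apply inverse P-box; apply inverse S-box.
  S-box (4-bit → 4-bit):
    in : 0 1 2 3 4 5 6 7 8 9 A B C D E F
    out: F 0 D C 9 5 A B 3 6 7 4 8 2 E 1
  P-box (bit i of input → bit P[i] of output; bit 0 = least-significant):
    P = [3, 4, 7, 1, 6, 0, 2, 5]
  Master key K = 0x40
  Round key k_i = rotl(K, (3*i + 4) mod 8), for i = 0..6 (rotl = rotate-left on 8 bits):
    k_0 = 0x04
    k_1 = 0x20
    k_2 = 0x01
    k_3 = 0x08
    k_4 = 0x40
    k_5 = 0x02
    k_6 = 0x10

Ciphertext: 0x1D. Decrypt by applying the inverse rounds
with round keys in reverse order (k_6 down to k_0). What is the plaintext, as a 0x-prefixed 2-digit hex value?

s_0 = ciphertext = 0x1D
s_1 = InvRound(s_0, k_6) = 0x9F
s_2 = InvRound(s_1, k_5) = 0x9A
s_3 = InvRound(s_2, k_4) = 0xF0
s_4 = InvRound(s_3, k_3) = 0x4A
s_5 = InvRound(s_4, k_2) = 0x84
s_6 = InvRound(s_5, k_1) = 0x3B
s_7 = InvRound(s_6, k_0) = 0xE7

0xE7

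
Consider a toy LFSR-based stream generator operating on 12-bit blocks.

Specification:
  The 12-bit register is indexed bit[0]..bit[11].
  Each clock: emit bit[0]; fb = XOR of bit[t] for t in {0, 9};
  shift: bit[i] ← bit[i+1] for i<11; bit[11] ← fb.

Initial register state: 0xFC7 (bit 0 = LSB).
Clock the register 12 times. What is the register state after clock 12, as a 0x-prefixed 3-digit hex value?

reg_0 = 0xFC7
clock 1: out=1, reg = 0x7E3
clock 2: out=1, reg = 0x3F1
clock 3: out=1, reg = 0x1F8
clock 4: out=0, reg = 0x0FC
clock 5: out=0, reg = 0x07E
clock 6: out=0, reg = 0x03F
clock 7: out=1, reg = 0x81F
clock 8: out=1, reg = 0xC0F
clock 9: out=1, reg = 0xE07
clock 10: out=1, reg = 0x703
clock 11: out=1, reg = 0x381
clock 12: out=1, reg = 0x1C0

0x1C0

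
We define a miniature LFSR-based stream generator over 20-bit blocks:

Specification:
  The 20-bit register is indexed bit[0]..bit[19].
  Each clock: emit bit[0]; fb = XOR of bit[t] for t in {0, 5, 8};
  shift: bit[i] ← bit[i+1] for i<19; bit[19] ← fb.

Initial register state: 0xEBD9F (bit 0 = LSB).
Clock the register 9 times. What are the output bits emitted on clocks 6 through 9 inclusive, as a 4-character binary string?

0011

reg_0 = 0xEBD9F
clock 1: out=1, reg = 0x75ECF
clock 2: out=1, reg = 0xBAF67
clock 3: out=1, reg = 0xDD7B3
clock 4: out=1, reg = 0xEEBD9
clock 5: out=1, reg = 0x775EC
clock 6: out=0, reg = 0x3BAF6
clock 7: out=0, reg = 0x9DD7B
clock 8: out=1, reg = 0xCEEBD
clock 9: out=1, reg = 0x6775E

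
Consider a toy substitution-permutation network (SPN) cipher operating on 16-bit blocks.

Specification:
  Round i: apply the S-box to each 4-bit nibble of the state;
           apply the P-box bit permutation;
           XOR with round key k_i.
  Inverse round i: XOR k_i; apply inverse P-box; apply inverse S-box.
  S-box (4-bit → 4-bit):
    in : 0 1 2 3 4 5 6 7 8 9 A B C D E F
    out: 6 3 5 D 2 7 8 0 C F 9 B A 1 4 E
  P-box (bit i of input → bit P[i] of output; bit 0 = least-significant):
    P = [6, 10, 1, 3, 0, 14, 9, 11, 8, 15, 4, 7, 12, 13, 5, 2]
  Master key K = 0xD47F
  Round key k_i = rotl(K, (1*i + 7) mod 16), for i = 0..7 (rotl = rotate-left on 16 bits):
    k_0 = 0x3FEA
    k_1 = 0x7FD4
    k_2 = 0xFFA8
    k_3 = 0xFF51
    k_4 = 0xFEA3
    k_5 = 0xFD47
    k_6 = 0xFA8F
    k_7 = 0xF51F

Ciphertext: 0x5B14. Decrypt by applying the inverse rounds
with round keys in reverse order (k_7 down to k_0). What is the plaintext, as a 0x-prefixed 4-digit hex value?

0xDC87

s_0 = ciphertext = 0x5B14
s_1 = InvRound(s_0, k_7) = 0x443F
s_2 = InvRound(s_1, k_6) = 0x5F84
s_3 = InvRound(s_2, k_5) = 0x4C22
s_4 = InvRound(s_3, k_4) = 0x1C27
s_5 = InvRound(s_4, k_3) = 0xF502
s_6 = InvRound(s_5, k_2) = 0xE688
s_7 = InvRound(s_6, k_1) = 0xA56A
s_8 = InvRound(s_7, k_0) = 0xDC87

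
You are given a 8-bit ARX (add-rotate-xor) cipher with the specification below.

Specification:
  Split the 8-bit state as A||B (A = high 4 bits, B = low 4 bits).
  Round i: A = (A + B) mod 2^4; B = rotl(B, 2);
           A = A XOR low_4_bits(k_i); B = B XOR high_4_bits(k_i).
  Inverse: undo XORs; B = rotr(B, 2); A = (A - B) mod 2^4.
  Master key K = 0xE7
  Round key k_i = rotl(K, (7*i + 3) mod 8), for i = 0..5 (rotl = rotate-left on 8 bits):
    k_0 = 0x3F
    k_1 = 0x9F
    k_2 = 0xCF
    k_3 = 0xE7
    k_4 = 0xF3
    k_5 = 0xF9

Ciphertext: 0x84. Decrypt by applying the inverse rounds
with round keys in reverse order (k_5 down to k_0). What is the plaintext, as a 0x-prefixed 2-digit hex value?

0x9C

s_0 = ciphertext = 0x84
s_1 = InvRound(s_0, k_5) = 0x3E
s_2 = InvRound(s_1, k_4) = 0xC4
s_3 = InvRound(s_2, k_3) = 0x1A
s_4 = InvRound(s_3, k_2) = 0x59
s_5 = InvRound(s_4, k_1) = 0xA0
s_6 = InvRound(s_5, k_0) = 0x9C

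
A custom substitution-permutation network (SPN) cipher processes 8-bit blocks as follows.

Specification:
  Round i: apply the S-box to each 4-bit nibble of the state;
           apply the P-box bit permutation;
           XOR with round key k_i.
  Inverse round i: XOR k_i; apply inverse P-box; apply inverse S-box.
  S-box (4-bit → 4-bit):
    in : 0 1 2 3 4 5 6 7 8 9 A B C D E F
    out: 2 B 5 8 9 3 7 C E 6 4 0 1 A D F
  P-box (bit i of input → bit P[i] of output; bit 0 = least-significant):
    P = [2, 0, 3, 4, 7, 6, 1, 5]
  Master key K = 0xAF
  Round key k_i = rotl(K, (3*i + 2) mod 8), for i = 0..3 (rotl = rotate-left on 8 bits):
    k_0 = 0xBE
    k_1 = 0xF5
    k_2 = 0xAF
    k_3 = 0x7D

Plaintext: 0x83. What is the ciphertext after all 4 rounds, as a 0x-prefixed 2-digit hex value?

0x26

s_0 = plaintext = 0x83
s_1 = Round(s_0, k_0) = 0xCC
s_2 = Round(s_1, k_1) = 0x71
s_3 = Round(s_2, k_2) = 0x98
s_4 = Round(s_3, k_3) = 0x26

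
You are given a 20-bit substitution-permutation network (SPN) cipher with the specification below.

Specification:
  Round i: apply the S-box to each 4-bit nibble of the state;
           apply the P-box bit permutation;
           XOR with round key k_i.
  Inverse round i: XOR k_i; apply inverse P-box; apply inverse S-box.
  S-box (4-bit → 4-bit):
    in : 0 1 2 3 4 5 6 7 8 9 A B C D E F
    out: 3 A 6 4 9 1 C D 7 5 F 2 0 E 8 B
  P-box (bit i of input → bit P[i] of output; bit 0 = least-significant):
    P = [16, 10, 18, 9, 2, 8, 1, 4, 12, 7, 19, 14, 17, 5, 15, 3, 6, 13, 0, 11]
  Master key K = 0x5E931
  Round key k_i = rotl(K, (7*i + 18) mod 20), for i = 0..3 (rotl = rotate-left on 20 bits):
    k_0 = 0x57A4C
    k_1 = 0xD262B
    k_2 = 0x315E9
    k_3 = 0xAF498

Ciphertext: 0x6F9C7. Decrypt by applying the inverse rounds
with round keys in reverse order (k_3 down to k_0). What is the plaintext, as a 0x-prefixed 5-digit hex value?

0x2D960

s_0 = ciphertext = 0x6F9C7
s_1 = InvRound(s_0, k_3) = 0x7E3A2
s_2 = InvRound(s_1, k_2) = 0x8643D
s_3 = InvRound(s_2, k_1) = 0xCCE77
s_4 = InvRound(s_3, k_0) = 0x2D960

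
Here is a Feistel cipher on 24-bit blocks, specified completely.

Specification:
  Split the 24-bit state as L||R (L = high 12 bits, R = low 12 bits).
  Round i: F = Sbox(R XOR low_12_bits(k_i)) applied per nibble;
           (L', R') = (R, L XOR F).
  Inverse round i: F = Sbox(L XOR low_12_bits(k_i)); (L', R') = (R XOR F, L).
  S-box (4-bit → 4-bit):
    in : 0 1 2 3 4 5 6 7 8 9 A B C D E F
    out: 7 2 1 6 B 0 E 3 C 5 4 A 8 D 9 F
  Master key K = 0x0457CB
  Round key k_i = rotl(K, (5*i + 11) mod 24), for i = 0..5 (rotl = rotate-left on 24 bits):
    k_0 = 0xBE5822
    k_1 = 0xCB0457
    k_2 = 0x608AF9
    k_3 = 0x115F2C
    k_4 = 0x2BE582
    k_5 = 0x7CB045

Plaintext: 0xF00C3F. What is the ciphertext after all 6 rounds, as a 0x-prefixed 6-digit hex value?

0xCE56BB

s_0 = plaintext = 0xF00C3F
s_1 = Round(s_0, k_0) = 0xC3F42D
s_2 = Round(s_1, k_1) = 0x42DB0B
s_3 = Round(s_2, k_2) = 0xB0B6DC
s_4 = Round(s_3, k_3) = 0x6DCEFC
s_5 = Round(s_4, k_4) = 0xEFCCE5
s_6 = Round(s_5, k_5) = 0xCE56BB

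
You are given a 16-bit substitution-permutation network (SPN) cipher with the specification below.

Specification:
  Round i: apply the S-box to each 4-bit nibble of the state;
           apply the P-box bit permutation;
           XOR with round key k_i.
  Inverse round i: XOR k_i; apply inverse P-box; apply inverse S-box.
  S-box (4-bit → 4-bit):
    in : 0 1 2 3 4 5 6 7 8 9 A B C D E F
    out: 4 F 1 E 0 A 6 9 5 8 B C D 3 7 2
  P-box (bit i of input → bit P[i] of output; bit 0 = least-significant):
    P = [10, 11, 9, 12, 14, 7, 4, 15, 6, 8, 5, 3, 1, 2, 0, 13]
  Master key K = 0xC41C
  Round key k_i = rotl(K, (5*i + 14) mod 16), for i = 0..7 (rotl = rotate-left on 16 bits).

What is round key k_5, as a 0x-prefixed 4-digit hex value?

K = 0xC41C
k_0 = rotl(K, (5*0+14) mod 16) = rotl(K, 14) = 0x3107
k_1 = rotl(K, (5*1+14) mod 16) = rotl(K, 3) = 0x20E6
k_2 = rotl(K, (5*2+14) mod 16) = rotl(K, 8) = 0x1CC4
k_3 = rotl(K, (5*3+14) mod 16) = rotl(K, 13) = 0x9883
k_4 = rotl(K, (5*4+14) mod 16) = rotl(K, 2) = 0x1073
k_5 = rotl(K, (5*5+14) mod 16) = rotl(K, 7) = 0x0E62

0x0E62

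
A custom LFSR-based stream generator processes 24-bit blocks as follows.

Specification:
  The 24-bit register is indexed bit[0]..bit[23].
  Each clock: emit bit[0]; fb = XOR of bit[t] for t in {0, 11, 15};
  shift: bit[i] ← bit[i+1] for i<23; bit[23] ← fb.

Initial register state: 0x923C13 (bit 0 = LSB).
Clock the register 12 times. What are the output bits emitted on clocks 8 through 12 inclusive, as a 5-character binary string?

00011

reg_0 = 0x923C13
clock 1: out=1, reg = 0x491E09
clock 2: out=1, reg = 0x248F04
clock 3: out=0, reg = 0x124782
clock 4: out=0, reg = 0x0923C1
clock 5: out=1, reg = 0x8491E0
clock 6: out=0, reg = 0xC248F0
clock 7: out=0, reg = 0xE12478
clock 8: out=0, reg = 0x70923C
clock 9: out=0, reg = 0xB8491E
clock 10: out=0, reg = 0xDC248F
clock 11: out=1, reg = 0xEE1247
clock 12: out=1, reg = 0xF70923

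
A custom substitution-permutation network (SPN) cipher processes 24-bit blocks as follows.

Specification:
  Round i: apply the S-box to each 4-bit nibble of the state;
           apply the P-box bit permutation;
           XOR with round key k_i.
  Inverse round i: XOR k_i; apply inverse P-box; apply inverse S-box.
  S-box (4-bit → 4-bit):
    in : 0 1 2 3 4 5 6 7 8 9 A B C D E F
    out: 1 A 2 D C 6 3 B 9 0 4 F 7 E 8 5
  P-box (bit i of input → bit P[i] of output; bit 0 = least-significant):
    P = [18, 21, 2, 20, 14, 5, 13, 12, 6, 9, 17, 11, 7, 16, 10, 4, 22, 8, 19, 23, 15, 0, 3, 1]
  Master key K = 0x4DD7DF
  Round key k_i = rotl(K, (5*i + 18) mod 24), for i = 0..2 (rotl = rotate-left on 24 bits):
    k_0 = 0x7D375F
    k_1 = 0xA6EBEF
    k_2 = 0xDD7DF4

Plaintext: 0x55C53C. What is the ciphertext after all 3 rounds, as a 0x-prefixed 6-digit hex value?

0xB8F0E6

s_0 = plaintext = 0x55C53C
s_1 = Round(s_0, k_0) = 0x5240D2
s_2 = Round(s_1, k_1) = 0x86DE96
s_3 = Round(s_2, k_2) = 0xB8F0E6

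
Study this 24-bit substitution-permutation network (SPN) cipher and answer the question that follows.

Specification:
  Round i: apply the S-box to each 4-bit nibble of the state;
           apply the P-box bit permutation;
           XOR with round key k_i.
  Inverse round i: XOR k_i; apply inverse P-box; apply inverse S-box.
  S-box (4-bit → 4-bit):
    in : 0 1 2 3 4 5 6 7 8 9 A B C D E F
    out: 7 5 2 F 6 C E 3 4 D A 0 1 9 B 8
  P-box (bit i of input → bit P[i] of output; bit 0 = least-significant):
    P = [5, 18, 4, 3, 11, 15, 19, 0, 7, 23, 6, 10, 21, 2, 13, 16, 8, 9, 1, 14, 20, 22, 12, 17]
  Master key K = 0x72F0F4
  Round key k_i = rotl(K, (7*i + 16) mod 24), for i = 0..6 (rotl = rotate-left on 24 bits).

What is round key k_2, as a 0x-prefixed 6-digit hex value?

0xBC3D1C

K = 0x72F0F4
k_0 = rotl(K, (7*0+16) mod 24) = rotl(K, 16) = 0xF472F0
k_1 = rotl(K, (7*1+16) mod 24) = rotl(K, 23) = 0x39787A
k_2 = rotl(K, (7*2+16) mod 24) = rotl(K, 6) = 0xBC3D1C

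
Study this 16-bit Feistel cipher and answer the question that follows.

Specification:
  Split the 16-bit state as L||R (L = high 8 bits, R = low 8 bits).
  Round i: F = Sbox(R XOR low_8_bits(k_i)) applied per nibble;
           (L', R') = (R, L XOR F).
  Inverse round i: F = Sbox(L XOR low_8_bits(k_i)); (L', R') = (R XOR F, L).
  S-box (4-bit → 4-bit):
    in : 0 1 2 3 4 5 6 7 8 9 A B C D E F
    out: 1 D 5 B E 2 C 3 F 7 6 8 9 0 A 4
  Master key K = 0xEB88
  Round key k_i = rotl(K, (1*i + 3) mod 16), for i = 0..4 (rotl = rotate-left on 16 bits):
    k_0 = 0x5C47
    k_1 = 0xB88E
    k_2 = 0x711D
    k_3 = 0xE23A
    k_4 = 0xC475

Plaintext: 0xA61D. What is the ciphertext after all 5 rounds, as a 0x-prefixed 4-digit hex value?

0xCEDE

s_0 = plaintext = 0xA61D
s_1 = Round(s_0, k_0) = 0x1D80
s_2 = Round(s_1, k_1) = 0x8007
s_3 = Round(s_2, k_2) = 0x0756
s_4 = Round(s_3, k_3) = 0x56CE
s_5 = Round(s_4, k_4) = 0xCEDE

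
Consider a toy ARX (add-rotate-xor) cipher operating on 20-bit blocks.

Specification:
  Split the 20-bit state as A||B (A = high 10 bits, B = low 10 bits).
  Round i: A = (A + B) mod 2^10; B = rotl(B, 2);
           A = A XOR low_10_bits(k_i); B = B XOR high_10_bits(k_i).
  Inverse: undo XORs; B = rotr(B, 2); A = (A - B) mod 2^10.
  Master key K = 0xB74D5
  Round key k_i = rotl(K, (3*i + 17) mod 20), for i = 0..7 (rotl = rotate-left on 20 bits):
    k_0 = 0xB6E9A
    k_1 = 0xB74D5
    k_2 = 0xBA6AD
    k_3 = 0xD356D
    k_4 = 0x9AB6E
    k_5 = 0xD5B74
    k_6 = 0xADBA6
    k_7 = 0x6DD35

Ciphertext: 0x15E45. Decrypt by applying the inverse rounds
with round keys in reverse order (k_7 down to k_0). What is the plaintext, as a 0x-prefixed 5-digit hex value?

0x0694C

s_0 = ciphertext = 0x15E45
s_1 = InvRound(s_0, k_7) = 0x99AFC
s_2 = InvRound(s_1, k_6) = 0xEBA12
s_3 = InvRound(s_2, k_5) = 0x22451
s_4 = InvRound(s_3, k_4) = 0x1678E
s_5 = InvRound(s_4, k_3) = 0x81330
s_6 = InvRound(s_5, k_2) = 0xCCD76
s_7 = InvRound(s_6, k_1) = 0xFF3EA
s_8 = InvRound(s_7, k_0) = 0x0694C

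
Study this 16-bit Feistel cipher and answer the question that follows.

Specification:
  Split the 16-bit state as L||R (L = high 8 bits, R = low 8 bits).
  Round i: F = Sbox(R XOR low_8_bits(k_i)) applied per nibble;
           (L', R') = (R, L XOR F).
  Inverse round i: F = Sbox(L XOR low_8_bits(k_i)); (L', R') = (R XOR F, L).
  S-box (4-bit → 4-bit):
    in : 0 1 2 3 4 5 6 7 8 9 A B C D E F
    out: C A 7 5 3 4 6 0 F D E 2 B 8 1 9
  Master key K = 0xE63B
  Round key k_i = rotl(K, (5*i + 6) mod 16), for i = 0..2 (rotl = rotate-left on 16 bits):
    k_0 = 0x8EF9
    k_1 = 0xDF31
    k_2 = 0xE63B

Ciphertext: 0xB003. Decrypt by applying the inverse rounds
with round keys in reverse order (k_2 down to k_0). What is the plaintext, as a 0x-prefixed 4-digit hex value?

0x650C

s_0 = ciphertext = 0xB003
s_1 = InvRound(s_0, k_2) = 0xF1B0
s_2 = InvRound(s_1, k_1) = 0x0CF1
s_3 = InvRound(s_2, k_0) = 0x650C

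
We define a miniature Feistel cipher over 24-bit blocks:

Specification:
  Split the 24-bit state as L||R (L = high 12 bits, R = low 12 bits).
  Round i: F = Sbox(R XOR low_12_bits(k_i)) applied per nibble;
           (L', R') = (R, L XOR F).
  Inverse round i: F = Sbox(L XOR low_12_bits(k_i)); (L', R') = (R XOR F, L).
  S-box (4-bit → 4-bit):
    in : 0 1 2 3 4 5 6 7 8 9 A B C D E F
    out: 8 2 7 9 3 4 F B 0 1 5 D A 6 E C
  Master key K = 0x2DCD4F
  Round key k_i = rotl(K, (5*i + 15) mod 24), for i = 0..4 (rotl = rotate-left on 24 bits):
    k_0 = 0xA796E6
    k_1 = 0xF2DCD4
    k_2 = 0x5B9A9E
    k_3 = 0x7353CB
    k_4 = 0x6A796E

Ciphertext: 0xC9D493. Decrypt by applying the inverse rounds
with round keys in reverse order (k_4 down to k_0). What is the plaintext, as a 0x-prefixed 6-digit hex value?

0x1E1DD5

s_0 = ciphertext = 0xC9D493
s_1 = InvRound(s_0, k_4) = 0x05AC9D
s_2 = InvRound(s_1, k_3) = 0x58F05A
s_3 = InvRound(s_2, k_2) = 0xC7858F
s_4 = InvRound(s_3, k_1) = 0xDD5C78
s_5 = InvRound(s_4, k_0) = 0x1E1DD5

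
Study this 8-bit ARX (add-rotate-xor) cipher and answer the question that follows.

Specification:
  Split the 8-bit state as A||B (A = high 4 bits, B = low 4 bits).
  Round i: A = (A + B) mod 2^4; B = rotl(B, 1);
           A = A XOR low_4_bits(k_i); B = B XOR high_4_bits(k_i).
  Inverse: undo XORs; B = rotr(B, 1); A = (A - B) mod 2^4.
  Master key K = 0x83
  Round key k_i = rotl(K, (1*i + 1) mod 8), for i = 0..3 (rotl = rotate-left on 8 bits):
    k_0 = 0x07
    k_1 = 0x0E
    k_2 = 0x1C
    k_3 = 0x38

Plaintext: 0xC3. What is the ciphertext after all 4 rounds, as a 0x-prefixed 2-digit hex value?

0x02

s_0 = plaintext = 0xC3
s_1 = Round(s_0, k_0) = 0x86
s_2 = Round(s_1, k_1) = 0x0C
s_3 = Round(s_2, k_2) = 0x08
s_4 = Round(s_3, k_3) = 0x02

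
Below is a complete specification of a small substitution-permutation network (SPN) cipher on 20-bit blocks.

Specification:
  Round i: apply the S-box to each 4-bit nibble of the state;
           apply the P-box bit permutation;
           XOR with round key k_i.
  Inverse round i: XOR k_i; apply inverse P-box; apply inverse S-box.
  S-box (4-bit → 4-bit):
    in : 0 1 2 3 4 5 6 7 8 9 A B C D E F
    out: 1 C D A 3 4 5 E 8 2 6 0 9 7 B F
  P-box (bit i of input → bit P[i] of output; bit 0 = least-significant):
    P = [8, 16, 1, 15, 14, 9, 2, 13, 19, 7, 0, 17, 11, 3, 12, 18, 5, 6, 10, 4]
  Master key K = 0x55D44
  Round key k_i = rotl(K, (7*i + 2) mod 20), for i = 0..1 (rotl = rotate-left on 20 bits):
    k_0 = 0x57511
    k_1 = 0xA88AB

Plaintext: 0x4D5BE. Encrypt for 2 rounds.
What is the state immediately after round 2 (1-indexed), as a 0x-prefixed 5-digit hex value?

s_0 = plaintext = 0x4D5BE
s_1 = Round(s_0, k_0) = 0x4EC78
s_2 = Round(s_1, k_1) = 0x422C7

0x422C7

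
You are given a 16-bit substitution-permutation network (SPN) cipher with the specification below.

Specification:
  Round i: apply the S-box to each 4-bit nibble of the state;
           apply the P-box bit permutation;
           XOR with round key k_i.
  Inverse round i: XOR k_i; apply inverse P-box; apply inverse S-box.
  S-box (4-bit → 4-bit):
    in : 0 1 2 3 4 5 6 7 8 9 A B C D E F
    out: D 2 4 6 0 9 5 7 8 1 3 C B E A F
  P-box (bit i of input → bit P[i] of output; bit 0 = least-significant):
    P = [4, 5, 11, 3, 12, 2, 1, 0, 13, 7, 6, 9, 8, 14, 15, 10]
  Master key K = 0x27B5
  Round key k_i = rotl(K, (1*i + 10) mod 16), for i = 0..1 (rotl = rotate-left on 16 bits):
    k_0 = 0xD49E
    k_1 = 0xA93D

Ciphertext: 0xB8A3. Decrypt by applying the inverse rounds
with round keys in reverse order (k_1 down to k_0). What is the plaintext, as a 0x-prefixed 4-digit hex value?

s_0 = ciphertext = 0xB8A3
s_1 = InvRound(s_0, k_1) = 0x9175
s_2 = InvRound(s_1, k_0) = 0xC3BE

0xC3BE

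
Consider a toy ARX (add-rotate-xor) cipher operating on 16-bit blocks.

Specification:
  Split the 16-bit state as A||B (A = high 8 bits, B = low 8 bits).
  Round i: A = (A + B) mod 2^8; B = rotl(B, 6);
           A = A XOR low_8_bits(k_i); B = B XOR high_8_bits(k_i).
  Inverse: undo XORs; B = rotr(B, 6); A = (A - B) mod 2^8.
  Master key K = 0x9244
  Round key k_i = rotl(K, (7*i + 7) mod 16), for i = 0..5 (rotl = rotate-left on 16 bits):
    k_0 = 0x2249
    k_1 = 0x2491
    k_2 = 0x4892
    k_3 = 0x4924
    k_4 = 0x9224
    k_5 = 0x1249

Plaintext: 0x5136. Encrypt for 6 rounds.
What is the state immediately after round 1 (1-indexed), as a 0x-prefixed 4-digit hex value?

s_0 = plaintext = 0x5136
s_1 = Round(s_0, k_0) = 0xCEAF
s_2 = Round(s_1, k_1) = 0xECCF
s_3 = Round(s_2, k_2) = 0x29BB
s_4 = Round(s_3, k_3) = 0xC0A7
s_5 = Round(s_4, k_4) = 0x437B
s_6 = Round(s_5, k_5) = 0xF7CC

0xCEAF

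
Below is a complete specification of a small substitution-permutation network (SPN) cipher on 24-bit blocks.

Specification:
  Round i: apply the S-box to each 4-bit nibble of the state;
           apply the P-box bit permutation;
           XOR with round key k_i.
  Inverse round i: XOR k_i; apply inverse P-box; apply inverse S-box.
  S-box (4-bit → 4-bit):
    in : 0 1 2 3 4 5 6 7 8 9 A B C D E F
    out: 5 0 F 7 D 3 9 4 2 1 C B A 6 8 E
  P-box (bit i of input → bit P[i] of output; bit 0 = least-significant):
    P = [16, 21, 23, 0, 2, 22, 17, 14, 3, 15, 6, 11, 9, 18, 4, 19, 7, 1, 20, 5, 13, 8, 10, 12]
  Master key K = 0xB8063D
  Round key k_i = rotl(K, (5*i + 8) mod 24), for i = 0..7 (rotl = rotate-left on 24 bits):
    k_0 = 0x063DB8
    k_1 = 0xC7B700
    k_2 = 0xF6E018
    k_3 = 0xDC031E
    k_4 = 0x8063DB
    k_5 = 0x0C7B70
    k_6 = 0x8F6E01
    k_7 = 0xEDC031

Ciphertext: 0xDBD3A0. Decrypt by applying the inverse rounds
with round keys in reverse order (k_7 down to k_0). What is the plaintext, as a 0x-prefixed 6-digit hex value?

0x4B58F7

s_0 = ciphertext = 0xDBD3A0
s_1 = InvRound(s_0, k_7) = 0xC0317C
s_2 = InvRound(s_1, k_6) = 0xFE2426
s_3 = InvRound(s_2, k_5) = 0xFD0A2D
s_4 = InvRound(s_3, k_4) = 0x52FAB5
s_5 = InvRound(s_4, k_3) = 0xBBCBAA
s_6 = InvRound(s_5, k_2) = 0x5B2E89
s_7 = InvRound(s_6, k_1) = 0xC0CB1A
s_8 = InvRound(s_7, k_0) = 0x4B58F7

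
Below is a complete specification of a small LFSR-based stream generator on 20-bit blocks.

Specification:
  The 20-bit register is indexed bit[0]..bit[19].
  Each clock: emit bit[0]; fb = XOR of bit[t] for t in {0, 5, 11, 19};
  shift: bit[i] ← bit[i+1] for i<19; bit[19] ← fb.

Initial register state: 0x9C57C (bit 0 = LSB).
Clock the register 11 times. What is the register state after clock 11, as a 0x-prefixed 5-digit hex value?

0xBB538

reg_0 = 0x9C57C
clock 1: out=0, reg = 0x4E2BE
clock 2: out=0, reg = 0xA715F
clock 3: out=1, reg = 0x538AF
clock 4: out=1, reg = 0xA9C57
clock 5: out=1, reg = 0xD4E2B
clock 6: out=1, reg = 0x6A715
clock 7: out=1, reg = 0xB538A
clock 8: out=0, reg = 0xDA9C5
clock 9: out=1, reg = 0xED4E2
clock 10: out=0, reg = 0x76A71
clock 11: out=1, reg = 0xBB538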